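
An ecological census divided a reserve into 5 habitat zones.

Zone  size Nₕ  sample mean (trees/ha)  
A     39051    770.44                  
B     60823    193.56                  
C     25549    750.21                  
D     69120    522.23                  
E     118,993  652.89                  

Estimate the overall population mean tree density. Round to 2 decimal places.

557.55

x̄_st = (Σ Nₕx̄ₕ) / (Σ Nₕ) = (39051·770.44 + 60823·193.56 + 25549·750.21 + 69120·522.23 + 118993·652.89) / 313536
= 174812344.98 / 313536 = 557.5511... → 557.55.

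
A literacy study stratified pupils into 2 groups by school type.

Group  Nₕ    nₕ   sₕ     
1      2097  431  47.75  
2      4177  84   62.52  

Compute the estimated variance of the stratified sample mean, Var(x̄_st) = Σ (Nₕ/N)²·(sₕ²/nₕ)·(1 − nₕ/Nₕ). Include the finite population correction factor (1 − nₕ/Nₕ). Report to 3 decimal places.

20.680

N = 6274. Term for each stratum: Wₕ²sₕ²/nₕ·(1−nₕ/Nₕ).
Var(x̄_st) = 0.469520 + 20.210443 = 20.679963 → 20.680.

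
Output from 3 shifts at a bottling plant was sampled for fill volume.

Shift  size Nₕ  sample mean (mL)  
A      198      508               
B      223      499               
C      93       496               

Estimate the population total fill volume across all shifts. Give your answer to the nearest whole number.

Estimate total by summing Nₕ·x̄ₕ over strata.
198·508 + 223·499 + 93·496 = 100584 + 111277 + 46128 = 257989.

257989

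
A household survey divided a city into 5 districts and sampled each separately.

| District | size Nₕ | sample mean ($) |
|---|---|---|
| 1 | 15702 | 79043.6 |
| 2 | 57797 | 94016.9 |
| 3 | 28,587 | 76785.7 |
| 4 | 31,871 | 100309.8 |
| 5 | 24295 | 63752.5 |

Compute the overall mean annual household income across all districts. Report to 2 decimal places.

N = 15702 + 57797 + 28587 + 31871 + 24295 = 158252.
Weight each subgroup mean by Nₕ/N and sum.
Σ Nₕx̄ₕ = 15702·79043.6 + 57797·94016.9 + 28587·76785.7 + 31871·100309.8 + 24295·63752.5 = 1241142607.2 + 5433894769.3 + 2195072805.9 + 3196973635.8 + 1548866987.5 = 13615950805.7.
Divide by N: 13615950805.7 / 158252 = 86039.6760... → 86039.68.

86039.68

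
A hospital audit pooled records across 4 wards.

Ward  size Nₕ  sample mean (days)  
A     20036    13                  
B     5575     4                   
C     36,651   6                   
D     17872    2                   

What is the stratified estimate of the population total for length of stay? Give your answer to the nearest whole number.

Estimate total by summing Nₕ·x̄ₕ over strata.
20036·13 + 5575·4 + 36651·6 + 17872·2 = 260468 + 22300 + 219906 + 35744 = 538418.

538418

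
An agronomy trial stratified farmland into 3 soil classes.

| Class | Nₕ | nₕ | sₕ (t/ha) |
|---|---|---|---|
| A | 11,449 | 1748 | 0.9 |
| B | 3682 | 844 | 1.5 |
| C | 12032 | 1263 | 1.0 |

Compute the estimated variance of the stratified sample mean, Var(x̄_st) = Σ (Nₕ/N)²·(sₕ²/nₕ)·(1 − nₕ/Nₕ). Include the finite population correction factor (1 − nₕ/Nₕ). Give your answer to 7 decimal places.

0.0002466

N = 27163; Wₕ = Nₕ/N.
class A: (11449/27163)²·0.9²/1748·(1 − 1748/11449) = 0.0000697545
class B: (3682/27163)²·1.5²/844·(1 − 844/3682) = 0.0000377555
class C: (12032/27163)²·1.0²/1263·(1 − 1263/12032) = 0.0001390447
Sum = 0.0002465547 → 0.0002466.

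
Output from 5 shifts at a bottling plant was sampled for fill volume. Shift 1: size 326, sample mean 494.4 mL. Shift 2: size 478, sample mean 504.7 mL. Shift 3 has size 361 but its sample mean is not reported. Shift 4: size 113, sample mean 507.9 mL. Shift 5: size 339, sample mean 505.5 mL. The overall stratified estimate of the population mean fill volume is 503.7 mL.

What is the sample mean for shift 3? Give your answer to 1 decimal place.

Σ Nₕx̄ₕ = N·μ, so 361·x̄_3 = 1617·503.7 − (326·494.4 + 478·504.7 + 113·507.9 + 339·505.5).
= 814482.9 − 631178.2 = 183304.7.
x̄_3 = 183304.7 / 361 = 507.769... → 507.8.

507.8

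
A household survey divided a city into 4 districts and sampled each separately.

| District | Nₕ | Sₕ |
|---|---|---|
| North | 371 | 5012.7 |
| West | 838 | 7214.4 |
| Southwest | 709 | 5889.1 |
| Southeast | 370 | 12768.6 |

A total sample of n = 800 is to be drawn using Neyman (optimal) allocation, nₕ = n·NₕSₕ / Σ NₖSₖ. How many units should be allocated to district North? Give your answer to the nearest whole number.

89

Σ NₕSₕ = 371·5012.7 + 838·7214.4 + 709·5889.1 + 370·12768.6 = 16805132.8.
Share for North: 1859711.7/16805132.8 = 0.11066.
n_North = 800 × 0.11066 = 88.531... → 89.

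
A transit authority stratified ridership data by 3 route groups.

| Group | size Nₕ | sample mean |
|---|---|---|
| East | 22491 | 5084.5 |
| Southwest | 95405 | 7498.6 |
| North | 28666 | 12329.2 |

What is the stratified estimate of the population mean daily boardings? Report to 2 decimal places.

8072.95

N = 146562; weights Wₕ = Nₕ/N = (0.1535, 0.6510, 0.1956).
x̄_st = Σ Wₕ·x̄ₕ = 0.1535·5084.5 + 0.6510·7498.6 + 0.1956·12329.2 ≈ 8072.9539...
→ 8072.95.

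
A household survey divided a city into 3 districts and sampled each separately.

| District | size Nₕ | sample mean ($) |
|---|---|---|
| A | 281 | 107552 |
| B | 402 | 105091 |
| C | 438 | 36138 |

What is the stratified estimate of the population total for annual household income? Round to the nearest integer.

88297138

A: 281·107552 = 30222112
B: 402·105091 = 42246582
C: 438·36138 = 15828444
τ̂ = Σ Nₕx̄ₕ = 88297138.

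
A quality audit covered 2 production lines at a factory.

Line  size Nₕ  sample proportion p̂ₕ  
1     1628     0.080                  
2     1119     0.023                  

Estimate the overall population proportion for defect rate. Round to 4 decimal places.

0.0568

N = 1628 + 1119 = 2747.
Overall proportion = Σ (Nₕ/N)·p̂ₕ.
Σ Nₕp̂ₕ = 130.24 + 25.737 = 155.977.
155.977 / 2747 = 0.056781... → 0.0568.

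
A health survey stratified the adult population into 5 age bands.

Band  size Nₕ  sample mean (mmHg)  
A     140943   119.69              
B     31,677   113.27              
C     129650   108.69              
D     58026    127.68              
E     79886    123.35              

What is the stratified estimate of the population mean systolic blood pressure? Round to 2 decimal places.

x̄_st = (Σ Nₕx̄ₕ) / (Σ Nₕ) = (140943·119.69 + 31677·113.27 + 129650·108.69 + 58026·127.68 + 79886·123.35) / 440182
= 51811877.74 / 440182 = 117.7056... → 117.71.

117.71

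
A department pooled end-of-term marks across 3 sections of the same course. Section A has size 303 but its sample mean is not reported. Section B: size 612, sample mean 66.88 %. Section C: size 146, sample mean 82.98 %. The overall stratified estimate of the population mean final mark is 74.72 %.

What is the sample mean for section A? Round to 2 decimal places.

N = 303 + 612 + 146 = 1061.
Overall total = μ·N = 74.72·1061 = 79277.92.
Subtract the known strata: 612·66.88 + 146·82.98 = 53045.64.
Remaining total for section A: 79277.92 − 53045.64 = 26232.28.
Divide by its size: 26232.28 / 303 = 86.5752... → 86.58.

86.58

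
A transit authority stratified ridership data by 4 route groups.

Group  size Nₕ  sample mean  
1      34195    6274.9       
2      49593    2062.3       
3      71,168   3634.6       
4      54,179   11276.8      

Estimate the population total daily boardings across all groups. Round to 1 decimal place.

1186478809.4

Population total = Σ Nₕ·x̄ₕ (each stratum's size times its mean).
34195·6274.9 + 49593·2062.3 + 71168·3634.6 + 54179·11276.8 = 214570205.5 + 102275643.9 + 258667212.8 + 610965747.2 = 1186478809.4.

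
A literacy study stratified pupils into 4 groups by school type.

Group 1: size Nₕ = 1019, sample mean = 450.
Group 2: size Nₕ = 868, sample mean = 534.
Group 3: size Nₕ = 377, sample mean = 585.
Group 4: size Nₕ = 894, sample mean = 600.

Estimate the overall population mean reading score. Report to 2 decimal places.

N = 3158; weights Wₕ = Nₕ/N = (0.3227, 0.2749, 0.1194, 0.2831).
x̄_st = Σ Wₕ·x̄ₕ = 0.3227·450 + 0.2749·534 + 0.1194·585 + 0.2831·600 ≈ 531.6678...
→ 531.67.

531.67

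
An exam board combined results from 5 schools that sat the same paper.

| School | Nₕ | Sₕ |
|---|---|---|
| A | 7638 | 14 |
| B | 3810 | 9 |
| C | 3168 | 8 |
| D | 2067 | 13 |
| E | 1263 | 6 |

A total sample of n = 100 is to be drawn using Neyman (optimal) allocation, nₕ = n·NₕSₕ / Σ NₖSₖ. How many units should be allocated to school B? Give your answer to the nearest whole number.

17

Σ NₕSₕ = 7638·14 + 3810·9 + 3168·8 + 2067·13 + 1263·6 = 201015.
Share for B: 34290/201015 = 0.17058.
n_B = 100 × 0.17058 = 17.058... → 17.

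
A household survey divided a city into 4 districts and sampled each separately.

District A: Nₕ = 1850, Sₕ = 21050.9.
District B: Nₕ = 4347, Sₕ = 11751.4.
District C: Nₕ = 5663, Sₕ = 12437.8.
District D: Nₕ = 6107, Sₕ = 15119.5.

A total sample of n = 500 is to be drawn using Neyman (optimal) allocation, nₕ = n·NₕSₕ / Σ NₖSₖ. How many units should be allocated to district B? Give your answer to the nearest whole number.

101

Σ NₕSₕ = 1850·21050.9 + 4347·11751.4 + 5663·12437.8 + 6107·15119.5 = 252797548.7.
Share for B: 51083335.8/252797548.7 = 0.20207.
n_B = 500 × 0.20207 = 101.036... → 101.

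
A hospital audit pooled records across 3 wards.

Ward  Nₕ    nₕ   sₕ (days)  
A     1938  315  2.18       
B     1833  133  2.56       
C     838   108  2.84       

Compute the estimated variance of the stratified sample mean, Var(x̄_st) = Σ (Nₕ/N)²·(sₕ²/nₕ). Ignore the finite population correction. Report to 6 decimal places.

N = 4609. Term for each stratum: Wₕ²sₕ²/nₕ.
Var(x̄_st) = 0.002667452 + 0.007793630 + 0.002468809 = 0.012929891 → 0.012930.

0.012930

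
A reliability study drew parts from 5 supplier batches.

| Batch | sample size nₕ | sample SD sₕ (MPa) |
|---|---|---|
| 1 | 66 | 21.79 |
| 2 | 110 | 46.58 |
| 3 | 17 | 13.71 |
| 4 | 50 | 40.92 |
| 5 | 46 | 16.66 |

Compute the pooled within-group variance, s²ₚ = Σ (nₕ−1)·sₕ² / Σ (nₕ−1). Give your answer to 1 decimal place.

1: (66−1)·21.79² = 65·474.8041 = 30862.2665
2: (110−1)·46.58² = 109·2169.6964 = 236496.9076
3: (17−1)·13.71² = 16·187.9641 = 3007.4256
4: (50−1)·40.92² = 49·1674.4464 = 82047.8736
5: (46−1)·16.66² = 45·277.5556 = 12490.002
Numerator = 364904.4753; denominator = Σ(nₕ−1) = 284.
s²ₚ = 364904.4753/284 = 1284.875... → 1284.9.

1284.9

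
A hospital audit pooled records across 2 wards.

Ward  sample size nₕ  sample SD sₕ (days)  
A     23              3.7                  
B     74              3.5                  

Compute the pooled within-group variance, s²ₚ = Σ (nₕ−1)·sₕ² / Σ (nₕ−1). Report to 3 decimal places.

Degrees of freedom: 22 + 73 = 95.
Σ(nₕ−1)sₕ² = 22·13.69 + 73·12.25 = 1195.43.
s²ₚ = 1195.43 / 95 = 12.58347... → 12.583.

12.583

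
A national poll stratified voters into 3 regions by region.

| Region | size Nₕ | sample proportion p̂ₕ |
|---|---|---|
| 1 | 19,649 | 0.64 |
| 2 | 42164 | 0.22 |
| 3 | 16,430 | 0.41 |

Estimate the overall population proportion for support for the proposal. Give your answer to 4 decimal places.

Wₕ = Nₕ/N with N = 78243: 0.2511, 0.5389, 0.2100.
p̂_st = 0.2511·0.64 + 0.5389·0.22 + 0.2100·0.41 ≈ 0.365371... → 0.3654.

0.3654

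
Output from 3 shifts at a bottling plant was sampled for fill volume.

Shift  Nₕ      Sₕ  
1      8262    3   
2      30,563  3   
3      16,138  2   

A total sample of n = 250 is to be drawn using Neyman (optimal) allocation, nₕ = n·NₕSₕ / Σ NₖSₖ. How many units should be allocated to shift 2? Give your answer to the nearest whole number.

Σ NₕSₕ = 8262·3 + 30563·3 + 16138·2 = 148751.
Share for 2: 91689/148751 = 0.61639.
n_2 = 250 × 0.61639 = 154.098... → 154.

154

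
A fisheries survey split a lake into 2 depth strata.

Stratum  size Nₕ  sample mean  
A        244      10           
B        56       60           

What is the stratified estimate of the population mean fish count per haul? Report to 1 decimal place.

19.3

N = 300; weights Wₕ = Nₕ/N = (0.8133, 0.1867).
x̄_st = Σ Wₕ·x̄ₕ = 0.8133·10 + 0.1867·60 ≈ 19.333...
→ 19.3.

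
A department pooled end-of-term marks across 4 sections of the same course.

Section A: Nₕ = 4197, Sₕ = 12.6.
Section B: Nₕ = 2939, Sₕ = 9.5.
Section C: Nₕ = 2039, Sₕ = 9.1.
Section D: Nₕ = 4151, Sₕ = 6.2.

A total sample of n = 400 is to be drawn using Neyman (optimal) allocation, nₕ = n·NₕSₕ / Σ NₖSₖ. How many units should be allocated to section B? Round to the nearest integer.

89

A: NₕSₕ = 4197·12.6 = 52882.2
B: NₕSₕ = 2939·9.5 = 27920.5
C: NₕSₕ = 2039·9.1 = 18554.9
D: NₕSₕ = 4151·6.2 = 25736.2
Σ NₕSₕ = 125093.8.
n_B = 400·27920.5/125093.8 = 89.279... → 89.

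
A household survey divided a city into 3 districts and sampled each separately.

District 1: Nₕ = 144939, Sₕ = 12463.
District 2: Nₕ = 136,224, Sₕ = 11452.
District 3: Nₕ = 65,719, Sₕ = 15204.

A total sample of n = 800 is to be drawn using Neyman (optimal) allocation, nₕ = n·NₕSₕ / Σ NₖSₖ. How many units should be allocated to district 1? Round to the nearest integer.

331

1: NₕSₕ = 144939·12463 = 1806374757
2: NₕSₕ = 136224·11452 = 1560037248
3: NₕSₕ = 65719·15204 = 999191676
Σ NₕSₕ = 4365603681.
n_1 = 800·1806374757/4365603681 = 331.019... → 331.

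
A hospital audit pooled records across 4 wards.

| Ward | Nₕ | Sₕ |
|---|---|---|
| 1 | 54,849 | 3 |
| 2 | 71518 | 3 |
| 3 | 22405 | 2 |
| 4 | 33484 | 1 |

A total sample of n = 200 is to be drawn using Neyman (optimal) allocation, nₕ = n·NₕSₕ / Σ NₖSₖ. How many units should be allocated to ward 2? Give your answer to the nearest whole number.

94

1: NₕSₕ = 54849·3 = 164547
2: NₕSₕ = 71518·3 = 214554
3: NₕSₕ = 22405·2 = 44810
4: NₕSₕ = 33484·1 = 33484
Σ NₕSₕ = 457395.
n_2 = 200·214554/457395 = 93.816... → 94.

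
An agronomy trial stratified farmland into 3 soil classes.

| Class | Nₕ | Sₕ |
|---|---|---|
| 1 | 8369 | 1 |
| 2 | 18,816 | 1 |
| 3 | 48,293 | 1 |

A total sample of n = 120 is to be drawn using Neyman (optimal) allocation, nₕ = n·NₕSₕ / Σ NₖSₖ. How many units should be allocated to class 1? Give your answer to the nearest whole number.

1: NₕSₕ = 8369·1 = 8369
2: NₕSₕ = 18816·1 = 18816
3: NₕSₕ = 48293·1 = 48293
Σ NₕSₕ = 75478.
n_1 = 120·8369/75478 = 13.306... → 13.

13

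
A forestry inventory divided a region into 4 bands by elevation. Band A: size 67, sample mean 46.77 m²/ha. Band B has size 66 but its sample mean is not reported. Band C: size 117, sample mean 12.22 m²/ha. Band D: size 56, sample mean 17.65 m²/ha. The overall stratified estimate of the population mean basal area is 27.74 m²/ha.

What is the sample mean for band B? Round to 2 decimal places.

N = 67 + 66 + 117 + 56 = 306.
Overall total = μ·N = 27.74·306 = 8488.44.
Subtract the known strata: 67·46.77 + 117·12.22 + 56·17.65 = 5551.73.
Remaining total for band B: 8488.44 − 5551.73 = 2936.71.
Divide by its size: 2936.71 / 66 = 44.4956... → 44.50.

44.50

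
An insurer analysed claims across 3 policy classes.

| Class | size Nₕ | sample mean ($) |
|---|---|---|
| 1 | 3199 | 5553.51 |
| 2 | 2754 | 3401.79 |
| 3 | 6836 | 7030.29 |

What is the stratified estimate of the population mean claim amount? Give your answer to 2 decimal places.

N = 3199 + 2754 + 6836 = 12789.
The stratified mean weights each stratum mean by its population share Nₕ/N.
Σ Nₕx̄ₕ = 3199·5553.51 + 2754·3401.79 + 6836·7030.29 = 17765678.49 + 9368529.66 + 48059062.44 = 75193270.59.
Divide by N: 75193270.59 / 12789 = 5879.5270... → 5879.53.

5879.53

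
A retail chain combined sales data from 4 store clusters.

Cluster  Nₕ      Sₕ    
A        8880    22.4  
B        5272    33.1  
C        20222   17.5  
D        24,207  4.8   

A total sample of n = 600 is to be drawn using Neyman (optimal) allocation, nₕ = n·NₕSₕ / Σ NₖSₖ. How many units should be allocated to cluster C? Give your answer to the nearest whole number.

A: NₕSₕ = 8880·22.4 = 198912
B: NₕSₕ = 5272·33.1 = 174503.2
C: NₕSₕ = 20222·17.5 = 353885
D: NₕSₕ = 24207·4.8 = 116193.6
Σ NₕSₕ = 843493.8.
n_C = 600·353885/843493.8 = 251.728... → 252.

252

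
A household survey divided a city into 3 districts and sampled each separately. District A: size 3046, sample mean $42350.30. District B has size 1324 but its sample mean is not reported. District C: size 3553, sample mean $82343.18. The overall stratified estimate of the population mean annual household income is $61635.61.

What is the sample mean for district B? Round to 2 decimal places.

Σ Nₕx̄ₕ = N·μ, so 1324·x̄_B = 7923·61635.61 − (3046·42350.30 + 3553·82343.18).
= 488338938.03 − 421564332.34 = 66774605.69.
x̄_B = 66774605.69 / 1324 = 50433.9922... → 50433.99.

50433.99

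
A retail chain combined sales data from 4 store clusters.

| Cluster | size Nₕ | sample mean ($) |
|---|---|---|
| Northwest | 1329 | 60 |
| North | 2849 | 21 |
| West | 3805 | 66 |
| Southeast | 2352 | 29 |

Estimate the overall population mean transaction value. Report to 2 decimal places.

44.40

x̄_st = (Σ Nₕx̄ₕ) / (Σ Nₕ) = (1329·60 + 2849·21 + 3805·66 + 2352·29) / 10335
= 458907 / 10335 = 44.4032... → 44.40.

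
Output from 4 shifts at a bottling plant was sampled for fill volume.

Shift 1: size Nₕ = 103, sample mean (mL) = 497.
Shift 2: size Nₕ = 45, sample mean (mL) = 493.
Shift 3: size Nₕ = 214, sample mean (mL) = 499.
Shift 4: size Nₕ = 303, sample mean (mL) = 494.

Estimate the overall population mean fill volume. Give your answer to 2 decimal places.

496.01

N = 103 + 45 + 214 + 303 = 665.
Overall mean = Σ (Nₕ/N)·x̄ₕ — weight by population share, not a simple average.
Σ Nₕx̄ₕ = 103·497 + 45·493 + 214·499 + 303·494 = 51191 + 22185 + 106786 + 149682 = 329844.
Divide by N: 329844 / 665 = 496.0060... → 496.01.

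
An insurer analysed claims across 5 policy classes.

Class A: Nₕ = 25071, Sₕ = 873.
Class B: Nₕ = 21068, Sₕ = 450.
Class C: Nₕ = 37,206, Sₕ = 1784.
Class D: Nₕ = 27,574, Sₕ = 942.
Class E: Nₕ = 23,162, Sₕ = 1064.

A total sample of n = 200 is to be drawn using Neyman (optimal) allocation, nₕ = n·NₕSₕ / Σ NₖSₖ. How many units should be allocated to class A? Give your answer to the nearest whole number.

A: NₕSₕ = 25071·873 = 21886983
B: NₕSₕ = 21068·450 = 9480600
C: NₕSₕ = 37206·1784 = 66375504
D: NₕSₕ = 27574·942 = 25974708
E: NₕSₕ = 23162·1064 = 24644368
Σ NₕSₕ = 148362163.
n_A = 200·21886983/148362163 = 29.505... → 30.

30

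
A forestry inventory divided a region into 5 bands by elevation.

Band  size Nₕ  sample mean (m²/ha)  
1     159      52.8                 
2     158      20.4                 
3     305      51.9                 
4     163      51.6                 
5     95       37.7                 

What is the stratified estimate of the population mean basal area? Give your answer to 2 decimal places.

44.82

N = 880; weights Wₕ = Nₕ/N = (0.1807, 0.1795, 0.3466, 0.1852, 0.1080).
x̄_st = Σ Wₕ·x̄ₕ = 0.1807·52.8 + 0.1795·20.4 + 0.3466·51.9 + 0.1852·51.6 + 0.1080·37.7 ≈ 44.8184...
→ 44.82.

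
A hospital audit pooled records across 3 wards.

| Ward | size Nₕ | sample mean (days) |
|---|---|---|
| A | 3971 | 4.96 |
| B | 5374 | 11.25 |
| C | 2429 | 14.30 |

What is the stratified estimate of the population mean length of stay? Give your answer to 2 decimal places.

x̄_st = (Σ Nₕx̄ₕ) / (Σ Nₕ) = (3971·4.96 + 5374·11.25 + 2429·14.30) / 11774
= 114888.36 / 11774 = 9.7578... → 9.76.

9.76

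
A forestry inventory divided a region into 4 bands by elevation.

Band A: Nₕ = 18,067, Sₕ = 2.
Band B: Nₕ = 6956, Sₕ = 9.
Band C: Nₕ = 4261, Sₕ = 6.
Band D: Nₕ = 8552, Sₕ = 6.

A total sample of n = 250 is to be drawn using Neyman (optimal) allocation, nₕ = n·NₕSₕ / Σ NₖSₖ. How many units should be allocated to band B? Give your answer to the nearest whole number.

89

Σ NₕSₕ = 18067·2 + 6956·9 + 4261·6 + 8552·6 = 175616.
Share for B: 62604/175616 = 0.35648.
n_B = 250 × 0.35648 = 89.121... → 89.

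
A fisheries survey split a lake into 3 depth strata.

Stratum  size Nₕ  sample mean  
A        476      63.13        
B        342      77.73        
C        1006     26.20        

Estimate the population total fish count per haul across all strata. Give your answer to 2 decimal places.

82990.74

Estimate total by summing Nₕ·x̄ₕ over strata.
476·63.13 + 342·77.73 + 1006·26.20 = 30049.88 + 26583.66 + 26357.2 = 82990.74.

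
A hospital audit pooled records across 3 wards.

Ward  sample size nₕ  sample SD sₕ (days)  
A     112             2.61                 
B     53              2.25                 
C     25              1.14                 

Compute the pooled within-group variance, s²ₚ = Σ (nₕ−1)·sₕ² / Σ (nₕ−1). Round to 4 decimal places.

5.6181

A: (112−1)·2.61² = 111·6.8121 = 756.1431
B: (53−1)·2.25² = 52·5.0625 = 263.25
C: (25−1)·1.14² = 24·1.2996 = 31.1904
Numerator = 1050.5835; denominator = Σ(nₕ−1) = 187.
s²ₚ = 1050.5835/187 = 5.618094... → 5.6181.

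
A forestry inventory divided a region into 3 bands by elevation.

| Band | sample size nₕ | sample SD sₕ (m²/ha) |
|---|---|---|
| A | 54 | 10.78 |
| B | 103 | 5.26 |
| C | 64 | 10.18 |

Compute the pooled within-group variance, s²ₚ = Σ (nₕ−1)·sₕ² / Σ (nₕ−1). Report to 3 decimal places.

71.147

A: (54−1)·10.78² = 53·116.2084 = 6159.0452
B: (103−1)·5.26² = 102·27.6676 = 2822.0952
C: (64−1)·10.18² = 63·103.6324 = 6528.8412
Numerator = 15509.9816; denominator = Σ(nₕ−1) = 218.
s²ₚ = 15509.9816/218 = 71.14670... → 71.147.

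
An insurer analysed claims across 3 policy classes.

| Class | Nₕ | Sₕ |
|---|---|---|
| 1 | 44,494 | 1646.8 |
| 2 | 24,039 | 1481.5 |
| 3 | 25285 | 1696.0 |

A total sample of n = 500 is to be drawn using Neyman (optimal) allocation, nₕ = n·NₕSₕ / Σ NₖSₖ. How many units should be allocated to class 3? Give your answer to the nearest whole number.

141

Σ NₕSₕ = 44494·1646.8 + 24039·1481.5 + 25285·1696.0 = 151769857.7.
Share for 3: 42883360/151769857.7 = 0.28256.
n_3 = 500 × 0.28256 = 141.278... → 141.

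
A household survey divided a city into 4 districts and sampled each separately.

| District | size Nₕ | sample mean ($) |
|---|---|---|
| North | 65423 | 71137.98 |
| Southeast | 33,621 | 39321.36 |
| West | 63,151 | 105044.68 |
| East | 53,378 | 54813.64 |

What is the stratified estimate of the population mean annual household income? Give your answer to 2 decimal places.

72066.55

N = 215573; weights Wₕ = Nₕ/N = (0.3035, 0.1560, 0.2929, 0.2476).
x̄_st = Σ Wₕ·x̄ₕ = 0.3035·71137.98 + 0.1560·39321.36 + 0.2929·105044.68 + 0.2476·54813.64 ≈ 72066.5509...
→ 72066.55.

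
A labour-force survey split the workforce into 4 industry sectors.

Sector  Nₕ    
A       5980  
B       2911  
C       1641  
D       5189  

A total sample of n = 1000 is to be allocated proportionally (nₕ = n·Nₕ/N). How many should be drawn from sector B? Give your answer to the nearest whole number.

185

Share of sector B = 2911/15721 = 0.18517.
Allocate 1000 × 0.18517 = 185.166... → 185.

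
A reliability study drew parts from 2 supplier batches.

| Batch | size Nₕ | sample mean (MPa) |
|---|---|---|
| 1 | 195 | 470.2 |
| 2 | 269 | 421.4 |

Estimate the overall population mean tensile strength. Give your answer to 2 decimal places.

441.91

N = 464; weights Wₕ = Nₕ/N = (0.4203, 0.5797).
x̄_st = Σ Wₕ·x̄ₕ = 0.4203·470.2 + 0.5797·421.4 ≈ 441.9086...
→ 441.91.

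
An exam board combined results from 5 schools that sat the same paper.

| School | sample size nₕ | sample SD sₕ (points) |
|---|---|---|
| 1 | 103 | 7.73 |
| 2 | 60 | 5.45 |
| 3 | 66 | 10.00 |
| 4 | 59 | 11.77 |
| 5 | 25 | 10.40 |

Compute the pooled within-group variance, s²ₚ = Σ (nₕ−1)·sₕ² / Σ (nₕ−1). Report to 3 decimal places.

81.097

1: (103−1)·7.73² = 102·59.7529 = 6094.7958
2: (60−1)·5.45² = 59·29.7025 = 1752.4475
3: (66−1)·10.00² = 65·100 = 6500
4: (59−1)·11.77² = 58·138.5329 = 8034.9082
5: (25−1)·10.40² = 24·108.16 = 2595.84
Numerator = 24977.9915; denominator = Σ(nₕ−1) = 308.
s²ₚ = 24977.9915/308 = 81.09738... → 81.097.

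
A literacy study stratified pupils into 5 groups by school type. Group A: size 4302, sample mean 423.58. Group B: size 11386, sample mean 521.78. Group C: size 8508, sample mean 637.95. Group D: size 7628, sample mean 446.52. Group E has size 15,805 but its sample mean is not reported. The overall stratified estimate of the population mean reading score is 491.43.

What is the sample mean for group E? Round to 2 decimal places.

430.84

N = 4302 + 11386 + 8508 + 7628 + 15805 = 47629.
Overall total = μ·N = 491.43·47629 = 23406319.47.
Subtract the known strata: 4302·423.58 + 11386·521.78 + 8508·637.95 + 7628·446.52 = 16596961.4.
Remaining total for group E: 23406319.47 − 16596961.4 = 6809358.07.
Divide by its size: 6809358.07 / 15805 = 430.8357... → 430.84.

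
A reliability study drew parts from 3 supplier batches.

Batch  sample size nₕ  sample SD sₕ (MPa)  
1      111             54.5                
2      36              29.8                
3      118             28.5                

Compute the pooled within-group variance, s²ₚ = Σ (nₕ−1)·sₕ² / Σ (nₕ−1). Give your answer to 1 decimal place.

1: (111−1)·54.5² = 110·2970.25 = 326727.5
2: (36−1)·29.8² = 35·888.04 = 31081.4
3: (118−1)·28.5² = 117·812.25 = 95033.25
Numerator = 452842.15; denominator = Σ(nₕ−1) = 262.
s²ₚ = 452842.15/262 = 1728.405... → 1728.4.

1728.4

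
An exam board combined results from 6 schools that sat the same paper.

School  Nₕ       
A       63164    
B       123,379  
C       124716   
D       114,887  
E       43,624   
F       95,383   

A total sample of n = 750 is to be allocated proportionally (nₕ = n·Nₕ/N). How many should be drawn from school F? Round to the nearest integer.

127

N = 63164 + 123379 + 124716 + 114887 + 43624 + 95383 = 565153.
n_F = 750·95383/565153 = 126.580... → 127.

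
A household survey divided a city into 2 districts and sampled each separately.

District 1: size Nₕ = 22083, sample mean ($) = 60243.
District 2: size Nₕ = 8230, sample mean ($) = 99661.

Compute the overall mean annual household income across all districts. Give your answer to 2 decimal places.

70945.01

x̄_st = (Σ Nₕx̄ₕ) / (Σ Nₕ) = (22083·60243 + 8230·99661) / 30313
= 2150556199 / 30313 = 70945.0137... → 70945.01.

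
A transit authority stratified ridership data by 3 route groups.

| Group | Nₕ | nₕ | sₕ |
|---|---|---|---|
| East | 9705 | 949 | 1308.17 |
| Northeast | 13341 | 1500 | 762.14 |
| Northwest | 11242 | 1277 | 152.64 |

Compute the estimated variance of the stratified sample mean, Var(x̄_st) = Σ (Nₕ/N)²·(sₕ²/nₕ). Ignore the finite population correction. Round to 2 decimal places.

205.05

N = 34288; Wₕ = Nₕ/N.
group East: (9705/34288)²·1308.17²/949 = 144.46709
group Northeast: (13341/34288)²·762.14²/1500 = 58.62336
group Northwest: (11242/34288)²·152.64²/1277 = 1.96132
Sum = 205.05177 → 205.05.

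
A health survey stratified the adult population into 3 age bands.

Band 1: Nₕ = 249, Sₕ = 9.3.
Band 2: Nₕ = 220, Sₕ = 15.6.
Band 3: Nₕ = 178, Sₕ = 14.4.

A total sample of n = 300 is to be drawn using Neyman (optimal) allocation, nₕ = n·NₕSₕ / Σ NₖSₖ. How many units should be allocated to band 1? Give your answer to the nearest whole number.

84

Σ NₕSₕ = 249·9.3 + 220·15.6 + 178·14.4 = 8310.9.
Share for 1: 2315.7/8310.9 = 0.27863.
n_1 = 300 × 0.27863 = 83.590... → 84.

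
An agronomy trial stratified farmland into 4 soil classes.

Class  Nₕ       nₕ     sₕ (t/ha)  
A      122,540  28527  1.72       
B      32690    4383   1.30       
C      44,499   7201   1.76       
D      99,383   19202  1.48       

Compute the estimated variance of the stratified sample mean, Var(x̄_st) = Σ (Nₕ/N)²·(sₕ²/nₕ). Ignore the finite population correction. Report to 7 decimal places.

N = 299112; Wₕ = Nₕ/N.
class A: (122540/299112)²·1.72²/28527 = 0.0000174056
class B: (32690/299112)²·1.30²/4383 = 0.0000046055
class C: (44499/299112)²·1.76²/7201 = 0.0000095206
class D: (99383/299112)²·1.48²/19202 = 0.0000125931
Sum = 0.0000441248 → 0.0000441.

0.0000441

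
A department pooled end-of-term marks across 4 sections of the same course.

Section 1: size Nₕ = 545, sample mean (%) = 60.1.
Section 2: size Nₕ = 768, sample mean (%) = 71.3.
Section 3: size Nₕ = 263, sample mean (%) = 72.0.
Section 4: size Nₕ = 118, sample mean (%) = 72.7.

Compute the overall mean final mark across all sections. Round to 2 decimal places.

67.90

N = 1694; weights Wₕ = Nₕ/N = (0.3217, 0.4534, 0.1553, 0.0697).
x̄_st = Σ Wₕ·x̄ₕ = 0.3217·60.1 + 0.4534·71.3 + 0.1553·72.0 + 0.0697·72.7 ≈ 67.9029...
→ 67.90.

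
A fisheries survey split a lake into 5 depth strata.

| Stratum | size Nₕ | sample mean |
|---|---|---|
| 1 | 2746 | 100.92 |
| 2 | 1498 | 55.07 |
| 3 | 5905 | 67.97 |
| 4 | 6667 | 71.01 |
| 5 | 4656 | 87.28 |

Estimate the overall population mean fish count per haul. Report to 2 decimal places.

x̄_st = (Σ Nₕx̄ₕ) / (Σ Nₕ) = (2746·100.92 + 1498·55.07 + 5905·67.97 + 6667·71.01 + 4656·87.28) / 21472
= 1640783.38 / 21472 = 76.4150... → 76.42.

76.42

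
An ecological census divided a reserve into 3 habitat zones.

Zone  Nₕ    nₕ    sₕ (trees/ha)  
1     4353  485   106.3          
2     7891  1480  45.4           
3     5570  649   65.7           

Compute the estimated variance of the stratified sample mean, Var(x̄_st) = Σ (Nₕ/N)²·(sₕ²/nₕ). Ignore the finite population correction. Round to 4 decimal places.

N = 17814. Term for each stratum: Wₕ²sₕ²/nₕ.
Var(x̄_st) = 1.3911669 + 0.2732695 + 0.6502398 = 2.3146762 → 2.3147.

2.3147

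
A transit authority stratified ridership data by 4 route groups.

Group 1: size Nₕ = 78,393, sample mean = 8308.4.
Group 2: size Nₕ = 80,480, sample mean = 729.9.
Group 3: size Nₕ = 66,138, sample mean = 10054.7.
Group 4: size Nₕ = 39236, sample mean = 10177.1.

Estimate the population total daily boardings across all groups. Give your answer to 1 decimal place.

1: 78393·8308.4 = 651320401.2
2: 80480·729.9 = 58742352
3: 66138·10054.7 = 664997748.6
4: 39236·10177.1 = 399308695.6
τ̂ = Σ Nₕx̄ₕ = 1774369197.4.

1774369197.4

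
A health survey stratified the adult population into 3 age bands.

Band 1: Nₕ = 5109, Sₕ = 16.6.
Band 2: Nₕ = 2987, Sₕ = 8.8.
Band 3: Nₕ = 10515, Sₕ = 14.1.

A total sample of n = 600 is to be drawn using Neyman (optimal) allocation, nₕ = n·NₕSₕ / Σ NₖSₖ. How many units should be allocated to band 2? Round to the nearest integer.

61

Σ NₕSₕ = 5109·16.6 + 2987·8.8 + 10515·14.1 = 259356.5.
Share for 2: 26285.6/259356.5 = 0.10135.
n_2 = 600 × 0.10135 = 60.810... → 61.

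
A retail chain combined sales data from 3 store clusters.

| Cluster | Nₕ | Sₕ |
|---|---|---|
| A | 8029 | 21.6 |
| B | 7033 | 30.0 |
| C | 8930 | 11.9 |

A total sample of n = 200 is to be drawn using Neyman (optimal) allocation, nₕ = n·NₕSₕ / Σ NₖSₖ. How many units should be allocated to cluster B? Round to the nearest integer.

86

Σ NₕSₕ = 8029·21.6 + 7033·30.0 + 8930·11.9 = 490683.4.
Share for B: 210990/490683.4 = 0.42999.
n_B = 200 × 0.42999 = 85.998... → 86.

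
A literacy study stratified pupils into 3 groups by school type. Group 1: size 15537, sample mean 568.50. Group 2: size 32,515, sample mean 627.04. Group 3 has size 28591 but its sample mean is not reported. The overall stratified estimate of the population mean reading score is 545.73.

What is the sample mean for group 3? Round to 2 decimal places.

N = 15537 + 32515 + 28591 = 76643.
Overall total = μ·N = 545.73·76643 = 41826384.39.
Subtract the known strata: 15537·568.50 + 32515·627.04 = 29220990.1.
Remaining total for group 3: 41826384.39 − 29220990.1 = 12605394.29.
Divide by its size: 12605394.29 / 28591 = 440.8868... → 440.89.

440.89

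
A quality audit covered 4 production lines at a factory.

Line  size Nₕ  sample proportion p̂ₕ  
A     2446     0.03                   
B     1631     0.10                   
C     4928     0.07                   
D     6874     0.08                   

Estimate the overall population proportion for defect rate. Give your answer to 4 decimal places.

0.0712

N = 2446 + 1631 + 4928 + 6874 = 15879.
Overall proportion = Σ (Nₕ/N)·p̂ₕ.
Σ Nₕp̂ₕ = 73.38 + 163.1 + 344.96 + 549.92 = 1131.36.
1131.36 / 15879 = 0.071249... → 0.0712.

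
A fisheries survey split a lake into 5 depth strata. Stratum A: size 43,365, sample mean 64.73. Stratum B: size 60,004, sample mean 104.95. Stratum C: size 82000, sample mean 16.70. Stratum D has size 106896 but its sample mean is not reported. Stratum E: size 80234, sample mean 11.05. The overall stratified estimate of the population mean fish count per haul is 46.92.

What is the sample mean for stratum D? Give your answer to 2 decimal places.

57.23

Σ Nₕx̄ₕ = N·μ, so 106896·x̄_D = 372499·46.92 − (43365·64.73 + 60004·104.95 + 82000·16.70 + 80234·11.05).
= 17477653.08 − 11360421.95 = 6117231.13.
x̄_D = 6117231.13 / 106896 = 57.2260... → 57.23.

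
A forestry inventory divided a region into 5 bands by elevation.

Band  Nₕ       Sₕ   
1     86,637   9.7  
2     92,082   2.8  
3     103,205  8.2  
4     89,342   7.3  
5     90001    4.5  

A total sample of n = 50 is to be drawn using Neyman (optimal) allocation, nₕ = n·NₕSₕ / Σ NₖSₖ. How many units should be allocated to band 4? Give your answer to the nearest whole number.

1: NₕSₕ = 86637·9.7 = 840378.9
2: NₕSₕ = 92082·2.8 = 257829.6
3: NₕSₕ = 103205·8.2 = 846281
4: NₕSₕ = 89342·7.3 = 652196.6
5: NₕSₕ = 90001·4.5 = 405004.5
Σ NₕSₕ = 3001690.6.
n_4 = 50·652196.6/3001690.6 = 10.864... → 11.

11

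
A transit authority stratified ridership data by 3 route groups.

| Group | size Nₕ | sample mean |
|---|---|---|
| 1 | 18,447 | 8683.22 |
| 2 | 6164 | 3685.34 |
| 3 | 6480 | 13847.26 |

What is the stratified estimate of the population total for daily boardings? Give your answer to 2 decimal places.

1: 18447·8683.22 = 160179359.34
2: 6164·3685.34 = 22716435.76
3: 6480·13847.26 = 89730244.8
τ̂ = Σ Nₕx̄ₕ = 272626039.90.

272626039.90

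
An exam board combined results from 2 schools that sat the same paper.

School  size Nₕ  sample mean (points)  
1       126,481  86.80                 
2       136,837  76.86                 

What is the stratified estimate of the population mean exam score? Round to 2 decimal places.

N = 126481 + 136837 = 263318.
Weight each subgroup mean by Nₕ/N and sum.
Σ Nₕx̄ₕ = 126481·86.80 + 136837·76.86 = 10978550.8 + 10517291.82 = 21495842.62.
Divide by N: 21495842.62 / 263318 = 81.6345... → 81.63.

81.63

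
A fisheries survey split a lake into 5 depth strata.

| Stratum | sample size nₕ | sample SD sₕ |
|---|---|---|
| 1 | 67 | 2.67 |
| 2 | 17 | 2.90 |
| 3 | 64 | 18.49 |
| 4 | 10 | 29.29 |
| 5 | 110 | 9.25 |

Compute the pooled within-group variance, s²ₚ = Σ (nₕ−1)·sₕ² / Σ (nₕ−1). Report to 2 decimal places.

149.02

Degrees of freedom: 66 + 16 + 63 + 9 + 109 = 263.
Σ(nₕ−1)sₕ² = 66·7.1289 + 16·8.41 + 63·341.8801 + 9·857.9041 + 109·85.5625 = 39190.9631.
s²ₚ = 39190.9631 / 263 = 149.0151... → 149.02.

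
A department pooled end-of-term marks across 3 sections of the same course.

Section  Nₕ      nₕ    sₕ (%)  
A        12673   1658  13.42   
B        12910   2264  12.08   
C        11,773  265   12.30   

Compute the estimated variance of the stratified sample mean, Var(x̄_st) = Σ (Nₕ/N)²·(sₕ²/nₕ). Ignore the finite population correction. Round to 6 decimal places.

0.076904

N = 37356; Wₕ = Nₕ/N.
section A: (12673/37356)²·13.42²/1658 = 0.012501400
section B: (12910/37356)²·12.08²/2264 = 0.007698200
section C: (11773/37356)²·12.30²/265 = 0.056704549
Sum = 0.076904149 → 0.076904.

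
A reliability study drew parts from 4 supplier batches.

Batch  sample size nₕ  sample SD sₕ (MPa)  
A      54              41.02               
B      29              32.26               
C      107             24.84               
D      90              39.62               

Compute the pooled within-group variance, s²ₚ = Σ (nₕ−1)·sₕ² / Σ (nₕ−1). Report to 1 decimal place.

A: (54−1)·41.02² = 53·1682.6404 = 89179.9412
B: (29−1)·32.26² = 28·1040.7076 = 29139.8128
C: (107−1)·24.84² = 106·617.0256 = 65404.7136
D: (90−1)·39.62² = 89·1569.7444 = 139707.2516
Numerator = 323431.7192; denominator = Σ(nₕ−1) = 276.
s²ₚ = 323431.7192/276 = 1171.854... → 1171.9.

1171.9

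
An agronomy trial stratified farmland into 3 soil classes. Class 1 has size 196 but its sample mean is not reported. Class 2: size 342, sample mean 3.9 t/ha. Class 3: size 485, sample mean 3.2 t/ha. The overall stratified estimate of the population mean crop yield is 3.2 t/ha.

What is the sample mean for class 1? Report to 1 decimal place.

N = 196 + 342 + 485 = 1023.
Overall total = μ·N = 3.2·1023 = 3273.6.
Subtract the known strata: 342·3.9 + 485·3.2 = 2885.8.
Remaining total for class 1: 3273.6 − 2885.8 = 387.8.
Divide by its size: 387.8 / 196 = 1.979... → 2.0.

2.0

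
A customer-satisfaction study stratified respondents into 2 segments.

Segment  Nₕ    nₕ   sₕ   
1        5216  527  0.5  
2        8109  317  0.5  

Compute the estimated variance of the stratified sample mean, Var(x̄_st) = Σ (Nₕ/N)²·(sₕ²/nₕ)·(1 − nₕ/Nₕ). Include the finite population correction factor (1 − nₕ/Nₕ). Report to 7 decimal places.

0.0003460

N = 13325; Wₕ = Nₕ/N.
segment 1: (5216/13325)²·0.5²/527·(1 − 527/5216) = 0.0000653451
segment 2: (8109/13325)²·0.5²/317·(1 − 317/8109) = 0.0002806484
Sum = 0.0003459935 → 0.0003460.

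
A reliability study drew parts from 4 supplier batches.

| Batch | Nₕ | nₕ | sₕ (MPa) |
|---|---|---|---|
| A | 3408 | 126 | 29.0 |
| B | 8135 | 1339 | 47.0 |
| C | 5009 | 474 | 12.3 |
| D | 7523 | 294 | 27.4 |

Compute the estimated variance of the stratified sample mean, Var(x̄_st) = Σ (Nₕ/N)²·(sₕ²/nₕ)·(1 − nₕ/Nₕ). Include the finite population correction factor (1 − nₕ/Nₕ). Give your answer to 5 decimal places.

N = 24075; Wₕ = Nₕ/N.
batch A: (3408/24075)²·29.0²/126·(1 − 126/3408) = 0.12880450
batch B: (8135/24075)²·47.0²/1339·(1 − 1339/8135) = 0.15735968
batch C: (5009/24075)²·12.3²/474·(1 − 474/5009) = 0.01250914
batch D: (7523/24075)²·27.4²/294·(1 − 294/7523) = 0.23960203
Sum = 0.53827535 → 0.53828.

0.53828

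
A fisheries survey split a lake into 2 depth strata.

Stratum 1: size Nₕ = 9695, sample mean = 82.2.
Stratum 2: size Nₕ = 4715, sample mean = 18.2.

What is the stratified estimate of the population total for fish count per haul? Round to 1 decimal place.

882742.0

Population total = Σ Nₕ·x̄ₕ (each stratum's size times its mean).
9695·82.2 + 4715·18.2 = 796929 + 85813 = 882742.0.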